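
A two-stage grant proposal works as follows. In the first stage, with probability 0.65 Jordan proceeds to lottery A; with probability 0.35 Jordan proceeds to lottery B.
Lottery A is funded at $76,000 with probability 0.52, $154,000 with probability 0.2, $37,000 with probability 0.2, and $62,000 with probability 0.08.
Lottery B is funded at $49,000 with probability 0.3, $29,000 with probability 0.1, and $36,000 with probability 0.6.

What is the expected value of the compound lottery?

EV(A) = 0.52 × 76000 + 0.2 × 154000 + 0.2 × 37000 + 0.08 × 62000 = 39520 + 30800 + 7400 + 4960 = 82680
EV(B) = 0.3 × 49000 + 0.1 × 29000 + 0.6 × 36000 = 14700 + 2900 + 21600 = 39200
Overall = 0.65 × 82680 + 0.35 × 39200 = 53742 + 13720 = 67462

$67,462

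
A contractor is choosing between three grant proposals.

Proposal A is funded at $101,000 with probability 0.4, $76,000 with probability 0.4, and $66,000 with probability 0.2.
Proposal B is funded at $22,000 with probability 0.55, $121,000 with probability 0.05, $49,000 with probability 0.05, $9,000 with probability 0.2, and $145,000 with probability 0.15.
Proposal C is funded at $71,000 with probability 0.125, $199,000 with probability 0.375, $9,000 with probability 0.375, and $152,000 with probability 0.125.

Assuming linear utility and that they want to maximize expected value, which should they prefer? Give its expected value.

Proposal C ($105,875)

Proposal A = 0.4 × 101000 + 0.4 × 76000 + 0.2 × 66000 = 40400 + 30400 + 13200 = 84000
Proposal B = 0.55 × 22000 + 0.05 × 121000 + 0.05 × 49000 + 0.2 × 9000 + 0.15 × 145000 = 12100 + 6050 + 2450 + 1800 + 21750 = 44150
Proposal C = 0.125 × 71000 + 0.375 × 199000 + 0.375 × 9000 + 0.125 × 152000 = 8875 + 74625 + 3375 + 19000 = 105875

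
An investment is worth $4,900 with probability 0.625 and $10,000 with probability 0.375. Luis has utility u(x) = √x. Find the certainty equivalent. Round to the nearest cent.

E[u] = 0.625·√4900 + 0.375·√10000 = 0.625·70 + 0.375·100 = 81.25
CE = (81.25)² = 6601.5625

$6,601.56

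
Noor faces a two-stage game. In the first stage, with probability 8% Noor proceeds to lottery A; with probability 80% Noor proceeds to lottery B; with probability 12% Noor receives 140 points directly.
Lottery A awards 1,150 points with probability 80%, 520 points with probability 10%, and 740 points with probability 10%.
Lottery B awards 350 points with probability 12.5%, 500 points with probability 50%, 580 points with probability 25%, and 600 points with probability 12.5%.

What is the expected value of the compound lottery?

EV(A) = 0.8 × 1150 + 0.1 × 520 + 0.1 × 740 = 920 + 52 + 74 = 1046
EV(B) = 0.125 × 350 + 0.5 × 500 + 0.25 × 580 + 0.125 × 600 = 43.75 + 250 + 145 + 75 = 513.75
Branch C: 140 (certain)
Overall = 0.08 × 1046 + 0.8 × 513.75 + 0.12 × 140 = 83.68 + 411 + 16.8 = 511.48

511.48 points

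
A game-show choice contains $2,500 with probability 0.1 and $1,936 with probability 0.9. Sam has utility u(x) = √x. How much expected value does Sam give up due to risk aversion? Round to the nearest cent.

$3.24

E[u] = 0.1·√2500 + 0.9·√1936 = 0.1·50 + 0.9·44 = 44.6
CE = (44.6)² = 1989.16
Risk premium = EV − CE = 1992.4 − 1989.16 = 3.24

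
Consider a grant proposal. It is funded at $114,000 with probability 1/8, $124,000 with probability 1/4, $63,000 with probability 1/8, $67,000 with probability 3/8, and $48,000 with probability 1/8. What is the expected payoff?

EV = 1/8 × 114000 + 1/4 × 124000 + 1/8 × 63000 + 3/8 × 67000 + 1/8 × 48000 = 14250 + 31000 + 7875 + 25125 + 6000 = 84250

$84,250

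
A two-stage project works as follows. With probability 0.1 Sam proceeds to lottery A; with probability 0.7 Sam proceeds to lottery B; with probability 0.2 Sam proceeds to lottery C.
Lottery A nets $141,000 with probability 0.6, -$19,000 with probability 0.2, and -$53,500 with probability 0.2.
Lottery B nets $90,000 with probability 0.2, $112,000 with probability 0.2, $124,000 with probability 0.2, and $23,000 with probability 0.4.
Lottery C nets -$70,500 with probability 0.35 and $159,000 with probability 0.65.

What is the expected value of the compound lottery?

$74,825

EV(A) = 0.6 × 141000 + 0.2 × (-19000) + 0.2 × (-53500) = 84600 − 3800 − 10700 = 70100
EV(B) = 0.2 × 90000 + 0.2 × 112000 + 0.2 × 124000 + 0.4 × 23000 = 18000 + 22400 + 24800 + 9200 = 74400
EV(C) = 0.35 × (-70500) + 0.65 × 159000 = -24675 + 103350 = 78675
Overall = 0.1 × 70100 + 0.7 × 74400 + 0.2 × 78675 = 7010 + 52080 + 15735 = 74825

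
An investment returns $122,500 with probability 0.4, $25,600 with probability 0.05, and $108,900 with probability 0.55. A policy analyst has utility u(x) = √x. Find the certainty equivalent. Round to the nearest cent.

E[u] = 0.4·√122500 + 0.05·√25600 + 0.55·√108900 = 0.4·350 + 0.05·160 + 0.55·330 = 329.5
CE = (329.5)² = 108570.25

$108,570.25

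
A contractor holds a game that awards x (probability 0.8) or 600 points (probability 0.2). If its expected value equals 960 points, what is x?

x = 1,050 points

0.8·x + 0.2·600 = 960
0.8·x = 960 − 120 = 840
x = 840 / 0.8 = 1050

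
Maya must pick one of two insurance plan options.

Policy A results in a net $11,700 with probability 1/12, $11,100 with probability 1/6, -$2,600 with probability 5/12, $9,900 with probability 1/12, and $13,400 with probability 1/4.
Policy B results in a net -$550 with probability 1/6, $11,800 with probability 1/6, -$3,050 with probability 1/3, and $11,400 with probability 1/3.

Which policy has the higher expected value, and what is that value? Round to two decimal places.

Policy A = 1/12 × 11700 + 1/6 × 11100 + 5/12 × (-2600) + 1/12 × 9900 + 1/4 × 13400 = 975 + 1850 − 1083.3333 + 825 + 3350 = 5916.6667
Policy B = 1/6 × (-550) + 1/6 × 11800 + 1/3 × (-3050) + 1/3 × 11400 = -91.6667 + 1966.6667 − 1016.6667 + 3800 = 4658.3333

Policy A ($5,916.67)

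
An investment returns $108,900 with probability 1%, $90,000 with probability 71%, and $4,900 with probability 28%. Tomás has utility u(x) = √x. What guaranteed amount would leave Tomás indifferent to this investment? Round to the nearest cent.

E[u] = 0.01·√108900 + 0.71·√90000 + 0.28·√4900 = 0.01·330 + 0.71·300 + 0.28·70 = 235.9
CE = (235.9)² = 55648.81

$55,648.81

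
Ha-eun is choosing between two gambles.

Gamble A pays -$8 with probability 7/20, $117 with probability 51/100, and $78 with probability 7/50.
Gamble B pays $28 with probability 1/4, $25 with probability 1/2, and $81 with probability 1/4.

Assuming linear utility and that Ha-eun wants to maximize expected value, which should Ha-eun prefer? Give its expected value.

Gamble A ($67.79)

Gamble A = 7/20 × (-8) + 51/100 × 117 + 7/50 × 78 = -2.8 + 59.67 + 10.92 = 67.79
Gamble B = 1/4 × 28 + 1/2 × 25 + 1/4 × 81 = 7 + 12.5 + 20.25 = 39.75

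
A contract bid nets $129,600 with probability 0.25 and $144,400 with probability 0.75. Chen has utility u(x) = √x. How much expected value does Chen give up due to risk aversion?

E[u] = 0.25·√129600 + 0.75·√144400 = 0.25·360 + 0.75·380 = 375
CE = (375)² = 140625
Risk premium = EV − CE = 140700 − 140625 = 75

$75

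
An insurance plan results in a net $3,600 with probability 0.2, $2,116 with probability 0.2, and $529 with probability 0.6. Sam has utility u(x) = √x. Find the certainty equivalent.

$1,225

E[u] = 0.2·√3600 + 0.2·√2116 + 0.6·√529 = 0.2·60 + 0.2·46 + 0.6·23 = 35
CE = (35)² = 1225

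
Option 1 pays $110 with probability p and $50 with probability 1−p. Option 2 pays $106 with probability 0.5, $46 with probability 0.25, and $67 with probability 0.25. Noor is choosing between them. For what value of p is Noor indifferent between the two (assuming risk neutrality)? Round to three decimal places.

p = 0.521

EV(Option 2) = 0.5 × 106 + 0.25 × 46 + 0.25 × 67 = 53 + 11.5 + 16.75 = 81.25
p·110 + (1−p)·50 = 81.25
60p + 50 = 81.25
p = (81.25 − 50) / 60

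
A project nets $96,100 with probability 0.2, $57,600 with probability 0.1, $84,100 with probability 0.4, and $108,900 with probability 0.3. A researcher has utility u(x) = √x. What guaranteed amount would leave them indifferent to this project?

$90,601

E[u] = 0.2·√96100 + 0.1·√57600 + 0.4·√84100 + 0.3·√108900 = 0.2·310 + 0.1·240 + 0.4·290 + 0.3·330 = 301
CE = (301)² = 90601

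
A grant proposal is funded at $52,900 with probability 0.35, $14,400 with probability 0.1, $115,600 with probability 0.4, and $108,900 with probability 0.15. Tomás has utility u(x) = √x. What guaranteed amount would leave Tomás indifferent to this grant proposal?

$77,284

E[u] = 0.35·√52900 + 0.1·√14400 + 0.4·√115600 + 0.15·√108900 = 0.35·230 + 0.1·120 + 0.4·340 + 0.15·330 = 278
CE = (278)² = 77284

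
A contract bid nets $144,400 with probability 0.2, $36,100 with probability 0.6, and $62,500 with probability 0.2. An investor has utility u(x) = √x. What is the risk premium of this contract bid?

E[u] = 0.2·√144400 + 0.6·√36100 + 0.2·√62500 = 0.2·380 + 0.6·190 + 0.2·250 = 240
CE = (240)² = 57600
Risk premium = EV − CE = 63040 − 57600 = 5440

$5,440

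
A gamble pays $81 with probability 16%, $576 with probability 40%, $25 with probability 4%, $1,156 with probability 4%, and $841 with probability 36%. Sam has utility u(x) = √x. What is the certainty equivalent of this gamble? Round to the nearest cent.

E[u] = 0.16·√81 + 0.4·√576 + 0.04·√25 + 0.04·√1156 + 0.36·√841 = 0.16·9 + 0.4·24 + 0.04·5 + 0.04·34 + 0.36·29 = 23.04
CE = (23.04)² = 530.8416

$530.84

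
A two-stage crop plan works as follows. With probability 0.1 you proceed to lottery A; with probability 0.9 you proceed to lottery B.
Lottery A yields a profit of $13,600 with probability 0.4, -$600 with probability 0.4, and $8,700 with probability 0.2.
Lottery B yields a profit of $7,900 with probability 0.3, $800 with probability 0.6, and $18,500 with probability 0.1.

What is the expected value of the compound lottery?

EV(A) = 0.4 × 13600 + 0.4 × (-600) + 0.2 × 8700 = 5440 − 240 + 1740 = 6940
EV(B) = 0.3 × 7900 + 0.6 × 800 + 0.1 × 18500 = 2370 + 480 + 1850 = 4700
Overall = 0.1 × 6940 + 0.9 × 4700 = 694 + 4230 = 4924

$4,924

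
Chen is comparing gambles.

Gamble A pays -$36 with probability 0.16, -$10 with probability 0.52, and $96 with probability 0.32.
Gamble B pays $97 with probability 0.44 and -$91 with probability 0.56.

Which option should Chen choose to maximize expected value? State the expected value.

Gamble A ($19.76)

Gamble A = 0.16 × (-36) + 0.52 × (-10) + 0.32 × 96 = -5.76 − 5.2 + 30.72 = 19.76
Gamble B = 0.44 × 97 + 0.56 × (-91) = 42.68 − 50.96 = -8.28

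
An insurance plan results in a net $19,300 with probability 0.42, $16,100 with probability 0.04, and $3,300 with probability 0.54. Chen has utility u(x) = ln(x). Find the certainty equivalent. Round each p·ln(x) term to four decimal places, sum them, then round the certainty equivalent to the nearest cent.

E[u] = 0.42·ln(19300) + 0.04·ln(16100) + 0.54·ln(3300) = 4.1445 + 0.3875 + 4.3749 = 8.9069
CE = e^8.9069 ≈ 7382.74

$7,382.74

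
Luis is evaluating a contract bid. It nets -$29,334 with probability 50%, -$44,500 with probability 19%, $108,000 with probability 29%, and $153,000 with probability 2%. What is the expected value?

EV = 0.5 × (-29334) + 0.19 × (-44500) + 0.29 × 108000 + 0.02 × 153000 = -14667 − 8455 + 31320 + 3060 = 11258

$11,258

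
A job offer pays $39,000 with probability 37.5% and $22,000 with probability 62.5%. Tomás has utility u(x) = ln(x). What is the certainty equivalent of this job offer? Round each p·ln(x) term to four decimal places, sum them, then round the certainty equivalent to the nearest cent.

E[u] = 0.375·ln(39000) + 0.625·ln(22000) = 3.9642 + 6.2492 = 10.2134
CE = e^10.2134 ≈ 27266.11

$27,266.11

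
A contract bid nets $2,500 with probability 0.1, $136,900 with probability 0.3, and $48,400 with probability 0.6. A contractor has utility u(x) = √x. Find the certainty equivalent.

E[u] = 0.1·√2500 + 0.3·√136900 + 0.6·√48400 = 0.1·50 + 0.3·370 + 0.6·220 = 248
CE = (248)² = 61504

$61,504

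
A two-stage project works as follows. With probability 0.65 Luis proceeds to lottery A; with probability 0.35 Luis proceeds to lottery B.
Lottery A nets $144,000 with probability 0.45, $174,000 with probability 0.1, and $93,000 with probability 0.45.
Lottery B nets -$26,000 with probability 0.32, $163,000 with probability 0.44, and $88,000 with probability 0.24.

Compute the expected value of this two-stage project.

EV(A) = 0.45 × 144000 + 0.1 × 174000 + 0.45 × 93000 = 64800 + 17400 + 41850 = 124050
EV(B) = 0.32 × (-26000) + 0.44 × 163000 + 0.24 × 88000 = -8320 + 71720 + 21120 = 84520
Overall = 0.65 × 124050 + 0.35 × 84520 = 80632.5 + 29582 = 110214.5

$110,214.50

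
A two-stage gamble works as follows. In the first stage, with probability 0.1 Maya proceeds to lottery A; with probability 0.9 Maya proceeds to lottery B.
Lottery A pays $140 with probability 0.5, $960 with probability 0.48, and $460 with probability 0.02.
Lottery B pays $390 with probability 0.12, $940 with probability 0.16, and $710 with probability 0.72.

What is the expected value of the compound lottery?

$691.56

EV(A) = 0.5 × 140 + 0.48 × 960 + 0.02 × 460 = 70 + 460.8 + 9.2 = 540
EV(B) = 0.12 × 390 + 0.16 × 940 + 0.72 × 710 = 46.8 + 150.4 + 511.2 = 708.4
Overall = 0.1 × 540 + 0.9 × 708.4 = 54 + 637.56 = 691.56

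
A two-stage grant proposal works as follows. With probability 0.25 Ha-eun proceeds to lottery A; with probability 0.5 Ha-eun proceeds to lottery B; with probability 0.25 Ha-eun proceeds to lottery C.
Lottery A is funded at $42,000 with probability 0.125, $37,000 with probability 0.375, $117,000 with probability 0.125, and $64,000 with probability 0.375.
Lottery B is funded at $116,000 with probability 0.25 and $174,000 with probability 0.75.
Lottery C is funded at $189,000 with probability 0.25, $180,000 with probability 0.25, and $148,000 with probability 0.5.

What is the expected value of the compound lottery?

$135,750

EV(A) = 0.125 × 42000 + 0.375 × 37000 + 0.125 × 117000 + 0.375 × 64000 = 5250 + 13875 + 14625 + 24000 = 57750
EV(B) = 0.25 × 116000 + 0.75 × 174000 = 29000 + 130500 = 159500
EV(C) = 0.25 × 189000 + 0.25 × 180000 + 0.5 × 148000 = 47250 + 45000 + 74000 = 166250
Overall = 0.25 × 57750 + 0.5 × 159500 + 0.25 × 166250 = 14437.5 + 79750 + 41562.5 = 135750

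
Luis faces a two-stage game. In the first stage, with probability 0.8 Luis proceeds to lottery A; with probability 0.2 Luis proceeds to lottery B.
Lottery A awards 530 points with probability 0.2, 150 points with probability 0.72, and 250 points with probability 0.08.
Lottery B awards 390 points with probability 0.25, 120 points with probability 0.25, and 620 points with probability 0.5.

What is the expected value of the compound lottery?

274.7 points

EV(A) = 0.2 × 530 + 0.72 × 150 + 0.08 × 250 = 106 + 108 + 20 = 234
EV(B) = 0.25 × 390 + 0.25 × 120 + 0.5 × 620 = 97.5 + 30 + 310 = 437.5
Overall = 0.8 × 234 + 0.2 × 437.5 = 187.2 + 87.5 = 274.7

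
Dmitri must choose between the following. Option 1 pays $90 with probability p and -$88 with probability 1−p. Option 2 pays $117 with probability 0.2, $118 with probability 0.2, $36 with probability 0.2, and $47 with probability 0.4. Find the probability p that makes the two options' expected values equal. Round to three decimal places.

p = 0.904

EV(Option 2) = 0.2 × 117 + 0.2 × 118 + 0.2 × 36 + 0.4 × 47 = 23.4 + 23.6 + 7.2 + 18.8 = 73
p·90 + (1−p)·(-88) = 73
178p − 88 = 73
p = (73 + 88) / 178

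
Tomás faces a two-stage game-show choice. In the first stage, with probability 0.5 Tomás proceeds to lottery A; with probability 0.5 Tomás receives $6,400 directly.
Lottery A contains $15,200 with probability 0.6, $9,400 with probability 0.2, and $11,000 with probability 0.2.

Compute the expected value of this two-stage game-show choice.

$9,800

EV(A) = 0.6 × 15200 + 0.2 × 9400 + 0.2 × 11000 = 9120 + 1880 + 2200 = 13200
Branch B: 6400 (certain)
Overall = 0.5 × 13200 + 0.5 × 6400 = 6600 + 3200 = 9800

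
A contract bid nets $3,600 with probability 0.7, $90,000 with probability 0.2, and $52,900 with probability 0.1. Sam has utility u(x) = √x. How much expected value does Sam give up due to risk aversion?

$10,185

E[u] = 0.7·√3600 + 0.2·√90000 + 0.1·√52900 = 0.7·60 + 0.2·300 + 0.1·230 = 125
CE = (125)² = 15625
Risk premium = EV − CE = 25810 − 15625 = 10185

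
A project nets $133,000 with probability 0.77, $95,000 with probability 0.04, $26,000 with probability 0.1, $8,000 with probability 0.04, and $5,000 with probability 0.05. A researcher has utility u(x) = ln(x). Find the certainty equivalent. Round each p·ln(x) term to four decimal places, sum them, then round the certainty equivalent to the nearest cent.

E[u] = 0.77·ln(133000) + 0.04·ln(95000) + 0.1·ln(26000) + 0.04·ln(8000) + 0.05·ln(5000) = 9.0845 + 0.4585 + 1.0166 + 0.3595 + 0.4259 = 11.3450
CE = e^11.3450 ≈ 84541.68

$84,541.68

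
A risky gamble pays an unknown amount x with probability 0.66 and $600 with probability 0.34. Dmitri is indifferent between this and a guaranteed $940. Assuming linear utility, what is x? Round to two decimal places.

x = $1,115.15

0.66·x + 0.34·600 = 940
0.66·x = 940 − 204 = 736
x = 736 / 0.66 = 1115.1515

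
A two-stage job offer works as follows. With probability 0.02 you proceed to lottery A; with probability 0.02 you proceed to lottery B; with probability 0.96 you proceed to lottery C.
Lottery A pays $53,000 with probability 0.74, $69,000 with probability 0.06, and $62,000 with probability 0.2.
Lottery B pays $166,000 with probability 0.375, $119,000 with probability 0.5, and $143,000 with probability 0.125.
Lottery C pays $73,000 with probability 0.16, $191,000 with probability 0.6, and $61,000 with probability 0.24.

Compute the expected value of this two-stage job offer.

EV(A) = 0.74 × 53000 + 0.06 × 69000 + 0.2 × 62000 = 39220 + 4140 + 12400 = 55760
EV(B) = 0.375 × 166000 + 0.5 × 119000 + 0.125 × 143000 = 62250 + 59500 + 17875 = 139625
EV(C) = 0.16 × 73000 + 0.6 × 191000 + 0.24 × 61000 = 11680 + 114600 + 14640 = 140920
Overall = 0.02 × 55760 + 0.02 × 139625 + 0.96 × 140920 = 1115.2 + 2792.5 + 135283.2 = 139190.9

$139,190.90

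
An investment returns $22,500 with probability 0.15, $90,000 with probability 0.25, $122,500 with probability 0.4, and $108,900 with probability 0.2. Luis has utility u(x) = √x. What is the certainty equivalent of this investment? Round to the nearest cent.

E[u] = 0.15·√22500 + 0.25·√90000 + 0.4·√122500 + 0.2·√108900 = 0.15·150 + 0.25·300 + 0.4·350 + 0.2·330 = 303.5
CE = (303.5)² = 92112.25

$92,112.25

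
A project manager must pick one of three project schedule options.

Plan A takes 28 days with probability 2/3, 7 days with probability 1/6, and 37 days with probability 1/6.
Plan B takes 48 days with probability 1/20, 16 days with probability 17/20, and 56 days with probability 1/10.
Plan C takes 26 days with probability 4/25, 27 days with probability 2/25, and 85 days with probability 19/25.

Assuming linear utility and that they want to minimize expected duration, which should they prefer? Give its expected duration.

Plan B (21.6 days)

Plan A = 2/3 × 28 + 1/6 × 7 + 1/6 × 37 = 18.6667 + 1.1667 + 6.1667 = 26
Plan B = 1/20 × 48 + 17/20 × 16 + 1/10 × 56 = 2.4 + 13.6 + 5.6 = 21.6
Plan C = 4/25 × 26 + 2/25 × 27 + 19/25 × 85 = 4.16 + 2.16 + 64.6 = 70.92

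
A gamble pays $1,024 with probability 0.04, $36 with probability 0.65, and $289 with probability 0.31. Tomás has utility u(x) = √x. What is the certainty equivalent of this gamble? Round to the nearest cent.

E[u] = 0.04·√1024 + 0.65·√36 + 0.31·√289 = 0.04·32 + 0.65·6 + 0.31·17 = 10.45
CE = (10.45)² = 109.2025

$109.20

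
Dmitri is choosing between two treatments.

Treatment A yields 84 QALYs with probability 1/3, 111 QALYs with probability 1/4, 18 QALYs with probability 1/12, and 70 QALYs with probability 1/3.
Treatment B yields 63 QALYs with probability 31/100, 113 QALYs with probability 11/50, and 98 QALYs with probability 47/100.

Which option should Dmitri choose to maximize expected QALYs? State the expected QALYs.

Treatment B (90.45 QALYs)

Treatment A = 1/3 × 84 + 1/4 × 111 + 1/12 × 18 + 1/3 × 70 = 28 + 27.75 + 1.5 + 23.3333 = 80.5833
Treatment B = 31/100 × 63 + 11/50 × 113 + 47/100 × 98 = 19.53 + 24.86 + 46.06 = 90.45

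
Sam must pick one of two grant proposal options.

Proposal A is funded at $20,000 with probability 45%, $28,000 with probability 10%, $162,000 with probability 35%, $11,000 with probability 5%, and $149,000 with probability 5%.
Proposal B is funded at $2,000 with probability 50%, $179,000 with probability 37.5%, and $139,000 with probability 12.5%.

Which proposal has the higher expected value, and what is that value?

Proposal B ($85,500)

Proposal A = 0.45 × 20000 + 0.1 × 28000 + 0.35 × 162000 + 0.05 × 11000 + 0.05 × 149000 = 9000 + 2800 + 56700 + 550 + 7450 = 76500
Proposal B = 0.5 × 2000 + 0.375 × 179000 + 0.125 × 139000 = 1000 + 67125 + 17375 = 85500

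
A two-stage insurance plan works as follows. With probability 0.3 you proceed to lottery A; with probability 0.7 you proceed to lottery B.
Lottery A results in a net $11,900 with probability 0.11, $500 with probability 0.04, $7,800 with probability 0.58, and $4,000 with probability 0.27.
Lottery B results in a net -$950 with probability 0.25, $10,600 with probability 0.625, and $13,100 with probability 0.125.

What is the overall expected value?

$7,697.40

EV(A) = 0.11 × 11900 + 0.04 × 500 + 0.58 × 7800 + 0.27 × 4000 = 1309 + 20 + 4524 + 1080 = 6933
EV(B) = 0.25 × (-950) + 0.625 × 10600 + 0.125 × 13100 = -237.5 + 6625 + 1637.5 = 8025
Overall = 0.3 × 6933 + 0.7 × 8025 = 2079.9 + 5617.5 = 7697.4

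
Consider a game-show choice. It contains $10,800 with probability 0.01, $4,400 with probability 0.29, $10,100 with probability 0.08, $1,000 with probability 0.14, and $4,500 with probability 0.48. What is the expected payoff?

EV = 0.01 × 10800 + 0.29 × 4400 + 0.08 × 10100 + 0.14 × 1000 + 0.48 × 4500 = 108 + 1276 + 808 + 140 + 2160 = 4492

$4,492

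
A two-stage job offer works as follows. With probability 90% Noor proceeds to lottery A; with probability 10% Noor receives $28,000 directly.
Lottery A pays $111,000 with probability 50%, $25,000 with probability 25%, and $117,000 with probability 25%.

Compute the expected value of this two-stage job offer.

$84,700

EV(A) = 0.5 × 111000 + 0.25 × 25000 + 0.25 × 117000 = 55500 + 6250 + 29250 = 91000
Branch B: 28000 (certain)
Overall = 0.9 × 91000 + 0.1 × 28000 = 81900 + 2800 = 84700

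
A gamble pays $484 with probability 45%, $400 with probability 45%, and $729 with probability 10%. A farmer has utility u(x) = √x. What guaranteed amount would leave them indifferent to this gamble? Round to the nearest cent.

$466.56

E[u] = 0.45·√484 + 0.45·√400 + 0.1·√729 = 0.45·22 + 0.45·20 + 0.1·27 = 21.6
CE = (21.6)² = 466.56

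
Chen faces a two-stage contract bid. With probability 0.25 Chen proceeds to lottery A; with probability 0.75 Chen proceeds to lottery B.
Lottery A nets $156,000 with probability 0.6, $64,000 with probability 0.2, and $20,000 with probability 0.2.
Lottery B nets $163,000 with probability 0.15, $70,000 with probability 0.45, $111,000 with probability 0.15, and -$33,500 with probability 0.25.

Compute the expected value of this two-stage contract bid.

EV(A) = 0.6 × 156000 + 0.2 × 64000 + 0.2 × 20000 = 93600 + 12800 + 4000 = 110400
EV(B) = 0.15 × 163000 + 0.45 × 70000 + 0.15 × 111000 + 0.25 × (-33500) = 24450 + 31500 + 16650 − 8375 = 64225
Overall = 0.25 × 110400 + 0.75 × 64225 = 27600 + 48168.75 = 75768.75

$75,768.75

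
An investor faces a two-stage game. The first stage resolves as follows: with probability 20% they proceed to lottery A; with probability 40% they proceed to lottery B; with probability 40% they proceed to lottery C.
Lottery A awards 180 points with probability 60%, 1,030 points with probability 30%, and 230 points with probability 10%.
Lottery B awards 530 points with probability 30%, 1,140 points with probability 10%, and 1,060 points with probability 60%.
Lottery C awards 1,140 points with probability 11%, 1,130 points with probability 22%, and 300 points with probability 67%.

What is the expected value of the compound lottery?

681.6 points

EV(A) = 0.6 × 180 + 0.3 × 1030 + 0.1 × 230 = 108 + 309 + 23 = 440
EV(B) = 0.3 × 530 + 0.1 × 1140 + 0.6 × 1060 = 159 + 114 + 636 = 909
EV(C) = 0.11 × 1140 + 0.22 × 1130 + 0.67 × 300 = 125.4 + 248.6 + 201 = 575
Overall = 0.2 × 440 + 0.4 × 909 + 0.4 × 575 = 88 + 363.6 + 230 = 681.6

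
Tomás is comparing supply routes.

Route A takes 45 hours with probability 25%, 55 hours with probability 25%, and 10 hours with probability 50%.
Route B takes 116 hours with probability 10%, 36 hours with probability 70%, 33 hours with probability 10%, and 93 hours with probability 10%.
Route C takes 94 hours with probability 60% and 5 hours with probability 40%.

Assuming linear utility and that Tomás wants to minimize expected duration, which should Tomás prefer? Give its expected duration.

Route A = 0.25 × 45 + 0.25 × 55 + 0.5 × 10 = 11.25 + 13.75 + 5 = 30
Route B = 0.1 × 116 + 0.7 × 36 + 0.1 × 33 + 0.1 × 93 = 11.6 + 25.2 + 3.3 + 9.3 = 49.4
Route C = 0.6 × 94 + 0.4 × 5 = 56.4 + 2 = 58.4

Route A (30 hours)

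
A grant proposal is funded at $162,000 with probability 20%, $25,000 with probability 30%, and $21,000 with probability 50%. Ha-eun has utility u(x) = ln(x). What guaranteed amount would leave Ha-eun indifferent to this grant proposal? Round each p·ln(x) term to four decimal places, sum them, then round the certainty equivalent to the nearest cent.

$33,296.25

E[u] = 0.2·ln(162000) + 0.3·ln(25000) + 0.5·ln(21000) = 2.3991 + 3.0380 + 4.9761 = 10.4132
CE = e^10.4132 ≈ 33296.25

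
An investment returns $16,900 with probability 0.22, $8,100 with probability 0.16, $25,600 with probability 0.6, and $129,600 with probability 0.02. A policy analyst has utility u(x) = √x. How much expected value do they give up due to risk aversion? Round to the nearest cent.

E[u] = 0.22·√16900 + 0.16·√8100 + 0.6·√25600 + 0.02·√129600 = 0.22·130 + 0.16·90 + 0.6·160 + 0.02·360 = 146.2
CE = (146.2)² = 21374.44
Risk premium = EV − CE = 22966 − 21374.44 = 1591.56

$1,591.56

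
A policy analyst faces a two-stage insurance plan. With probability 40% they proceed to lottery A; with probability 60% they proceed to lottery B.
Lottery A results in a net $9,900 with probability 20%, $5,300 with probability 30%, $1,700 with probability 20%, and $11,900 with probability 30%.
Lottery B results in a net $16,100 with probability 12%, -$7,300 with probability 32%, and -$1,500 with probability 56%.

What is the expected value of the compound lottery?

EV(A) = 0.2 × 9900 + 0.3 × 5300 + 0.2 × 1700 + 0.3 × 11900 = 1980 + 1590 + 340 + 3570 = 7480
EV(B) = 0.12 × 16100 + 0.32 × (-7300) + 0.56 × (-1500) = 1932 − 2336 − 840 = -1244
Overall = 0.4 × 7480 + 0.6 × (-1244) = 2992 − 746.4 = 2245.6

$2,245.60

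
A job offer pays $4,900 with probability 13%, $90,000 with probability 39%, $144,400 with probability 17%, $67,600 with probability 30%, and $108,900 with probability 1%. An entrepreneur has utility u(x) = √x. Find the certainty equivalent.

E[u] = 0.13·√4900 + 0.39·√90000 + 0.17·√144400 + 0.3·√67600 + 0.01·√108900 = 0.13·70 + 0.39·300 + 0.17·380 + 0.3·260 + 0.01·330 = 272
CE = (272)² = 73984

$73,984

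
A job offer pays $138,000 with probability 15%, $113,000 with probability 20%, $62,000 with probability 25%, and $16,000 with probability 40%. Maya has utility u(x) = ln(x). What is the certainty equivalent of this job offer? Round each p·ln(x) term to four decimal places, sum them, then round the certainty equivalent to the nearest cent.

E[u] = 0.15·ln(138000) + 0.2·ln(113000) + 0.25·ln(62000) + 0.4·ln(16000) = 1.7753 + 2.3270 + 2.7587 + 3.8721 = 10.7331
CE = e^10.7331 ≈ 45848.60

$45,848.60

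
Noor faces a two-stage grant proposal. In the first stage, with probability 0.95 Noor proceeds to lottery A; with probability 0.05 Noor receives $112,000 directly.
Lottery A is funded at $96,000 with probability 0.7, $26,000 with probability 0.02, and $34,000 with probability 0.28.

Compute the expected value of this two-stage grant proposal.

$78,978

EV(A) = 0.7 × 96000 + 0.02 × 26000 + 0.28 × 34000 = 67200 + 520 + 9520 = 77240
Branch B: 112000 (certain)
Overall = 0.95 × 77240 + 0.05 × 112000 = 73378 + 5600 = 78978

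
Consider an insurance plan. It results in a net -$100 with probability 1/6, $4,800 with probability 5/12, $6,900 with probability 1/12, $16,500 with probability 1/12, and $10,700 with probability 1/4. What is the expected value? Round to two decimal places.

$6,608.33

EV = 1/6 × (-100) + 5/12 × 4800 + 1/12 × 6900 + 1/12 × 16500 + 1/4 × 10700 = -16.6667 + 2000 + 575 + 1375 + 2675 = 6608.3333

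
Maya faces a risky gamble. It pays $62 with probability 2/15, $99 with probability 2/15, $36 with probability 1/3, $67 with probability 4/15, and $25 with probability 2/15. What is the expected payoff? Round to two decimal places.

EV = 2/15 × 62 + 2/15 × 99 + 1/3 × 36 + 4/15 × 67 + 2/15 × 25 = 8.2667 + 13.2 + 12 + 17.8667 + 3.3333 = 54.6667

$54.67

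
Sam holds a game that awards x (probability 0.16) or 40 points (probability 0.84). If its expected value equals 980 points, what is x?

0.16·x + 0.84·40 = 980
0.16·x = 980 − 33.6 = 946.4
x = 946.4 / 0.16 = 5915

x = 5,915 points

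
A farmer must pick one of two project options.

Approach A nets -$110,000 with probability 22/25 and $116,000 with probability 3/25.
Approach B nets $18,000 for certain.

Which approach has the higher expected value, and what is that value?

Approach B ($18,000)

Approach A = 22/25 × (-110000) + 3/25 × 116000 = -96800 + 13920 = -82880
Approach B: 18000 (certain)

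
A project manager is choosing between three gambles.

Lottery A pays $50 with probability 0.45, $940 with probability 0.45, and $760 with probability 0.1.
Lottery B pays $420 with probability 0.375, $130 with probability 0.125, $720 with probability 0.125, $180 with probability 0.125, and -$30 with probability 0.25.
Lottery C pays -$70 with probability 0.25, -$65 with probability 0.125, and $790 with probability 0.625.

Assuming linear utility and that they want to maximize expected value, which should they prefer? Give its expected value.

Lottery A = 0.45 × 50 + 0.45 × 940 + 0.1 × 760 = 22.5 + 423 + 76 = 521.5
Lottery B = 0.375 × 420 + 0.125 × 130 + 0.125 × 720 + 0.125 × 180 + 0.25 × (-30) = 157.5 + 16.25 + 90 + 22.5 − 7.5 = 278.75
Lottery C = 0.25 × (-70) + 0.125 × (-65) + 0.625 × 790 = -17.5 − 8.125 + 493.75 = 468.125

Lottery A ($521.50)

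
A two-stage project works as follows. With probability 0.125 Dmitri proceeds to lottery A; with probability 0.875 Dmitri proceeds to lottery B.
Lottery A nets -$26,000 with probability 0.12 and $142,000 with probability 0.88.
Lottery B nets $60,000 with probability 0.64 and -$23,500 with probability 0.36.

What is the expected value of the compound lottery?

$41,427.50

EV(A) = 0.12 × (-26000) + 0.88 × 142000 = -3120 + 124960 = 121840
EV(B) = 0.64 × 60000 + 0.36 × (-23500) = 38400 − 8460 = 29940
Overall = 0.125 × 121840 + 0.875 × 29940 = 15230 + 26197.5 = 41427.5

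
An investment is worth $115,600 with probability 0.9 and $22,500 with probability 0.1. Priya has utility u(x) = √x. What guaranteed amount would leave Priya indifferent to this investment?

E[u] = 0.9·√115600 + 0.1·√22500 = 0.9·340 + 0.1·150 = 321
CE = (321)² = 103041

$103,041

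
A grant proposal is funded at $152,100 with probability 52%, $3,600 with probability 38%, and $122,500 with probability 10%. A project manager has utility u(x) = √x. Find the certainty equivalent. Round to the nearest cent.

$67,912.36

E[u] = 0.52·√152100 + 0.38·√3600 + 0.1·√122500 = 0.52·390 + 0.38·60 + 0.1·350 = 260.6
CE = (260.6)² = 67912.36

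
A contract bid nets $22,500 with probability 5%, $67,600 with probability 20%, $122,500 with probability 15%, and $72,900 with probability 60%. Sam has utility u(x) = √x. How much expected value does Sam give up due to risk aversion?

$1,684

E[u] = 0.05·√22500 + 0.2·√67600 + 0.15·√122500 + 0.6·√72900 = 0.05·150 + 0.2·260 + 0.15·350 + 0.6·270 = 274
CE = (274)² = 75076
Risk premium = EV − CE = 76760 − 75076 = 1684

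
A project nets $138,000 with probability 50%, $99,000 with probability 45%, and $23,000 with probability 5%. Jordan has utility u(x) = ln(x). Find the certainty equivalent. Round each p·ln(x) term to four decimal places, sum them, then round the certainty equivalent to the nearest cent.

E[u] = 0.5·ln(138000) + 0.45·ln(99000) + 0.05·ln(23000) = 5.9175 + 5.1763 + 0.5022 = 11.5960
CE = e^11.5960 ≈ 108662.28

$108,662.28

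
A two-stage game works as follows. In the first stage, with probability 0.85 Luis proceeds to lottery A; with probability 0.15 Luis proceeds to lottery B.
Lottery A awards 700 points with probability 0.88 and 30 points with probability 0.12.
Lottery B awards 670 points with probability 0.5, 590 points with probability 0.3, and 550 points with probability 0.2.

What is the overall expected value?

619.96 points

EV(A) = 0.88 × 700 + 0.12 × 30 = 616 + 3.6 = 619.6
EV(B) = 0.5 × 670 + 0.3 × 590 + 0.2 × 550 = 335 + 177 + 110 = 622
Overall = 0.85 × 619.6 + 0.15 × 622 = 526.66 + 93.3 = 619.96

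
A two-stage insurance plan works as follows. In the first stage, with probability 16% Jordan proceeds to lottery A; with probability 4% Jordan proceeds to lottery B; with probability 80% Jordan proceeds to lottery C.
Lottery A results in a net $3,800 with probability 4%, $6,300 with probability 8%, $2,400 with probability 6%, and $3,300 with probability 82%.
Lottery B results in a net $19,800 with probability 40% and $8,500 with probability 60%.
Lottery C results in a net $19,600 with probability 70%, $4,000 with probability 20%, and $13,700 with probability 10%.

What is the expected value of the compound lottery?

$13,793.76

EV(A) = 0.04 × 3800 + 0.08 × 6300 + 0.06 × 2400 + 0.82 × 3300 = 152 + 504 + 144 + 2706 = 3506
EV(B) = 0.4 × 19800 + 0.6 × 8500 = 7920 + 5100 = 13020
EV(C) = 0.7 × 19600 + 0.2 × 4000 + 0.1 × 13700 = 13720 + 800 + 1370 = 15890
Overall = 0.16 × 3506 + 0.04 × 13020 + 0.8 × 15890 = 560.96 + 520.8 + 12712 = 13793.76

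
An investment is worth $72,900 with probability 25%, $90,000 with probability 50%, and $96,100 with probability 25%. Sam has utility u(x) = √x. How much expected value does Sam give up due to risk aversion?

$225

E[u] = 0.25·√72900 + 0.5·√90000 + 0.25·√96100 = 0.25·270 + 0.5·300 + 0.25·310 = 295
CE = (295)² = 87025
Risk premium = EV − CE = 87250 − 87025 = 225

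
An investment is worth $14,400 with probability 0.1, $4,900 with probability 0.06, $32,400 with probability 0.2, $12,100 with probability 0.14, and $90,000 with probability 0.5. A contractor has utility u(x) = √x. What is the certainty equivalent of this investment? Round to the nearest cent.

E[u] = 0.1·√14400 + 0.06·√4900 + 0.2·√32400 + 0.14·√12100 + 0.5·√90000 = 0.1·120 + 0.06·70 + 0.2·180 + 0.14·110 + 0.5·300 = 217.6
CE = (217.6)² = 47349.76

$47,349.76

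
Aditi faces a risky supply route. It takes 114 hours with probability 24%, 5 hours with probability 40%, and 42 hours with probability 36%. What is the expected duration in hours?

EV = 0.24 × 114 + 0.4 × 5 + 0.36 × 42 = 27.36 + 2 + 15.12 = 44.48

44.48 hours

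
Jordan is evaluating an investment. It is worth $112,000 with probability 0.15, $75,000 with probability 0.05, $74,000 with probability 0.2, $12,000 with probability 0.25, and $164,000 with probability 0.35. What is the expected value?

$95,750

EV = 0.15 × 112000 + 0.05 × 75000 + 0.2 × 74000 + 0.25 × 12000 + 0.35 × 164000 = 16800 + 3750 + 14800 + 3000 + 57400 = 95750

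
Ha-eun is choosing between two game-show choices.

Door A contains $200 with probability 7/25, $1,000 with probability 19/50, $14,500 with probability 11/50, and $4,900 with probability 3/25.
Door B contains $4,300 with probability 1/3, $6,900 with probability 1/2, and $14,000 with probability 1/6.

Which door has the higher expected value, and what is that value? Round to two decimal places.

Door B ($7,216.67)

Door A = 7/25 × 200 + 19/50 × 1000 + 11/50 × 14500 + 3/25 × 4900 = 56 + 380 + 3190 + 588 = 4214
Door B = 1/3 × 4300 + 1/2 × 6900 + 1/6 × 14000 = 1433.3333 + 3450 + 2333.3333 = 7216.6667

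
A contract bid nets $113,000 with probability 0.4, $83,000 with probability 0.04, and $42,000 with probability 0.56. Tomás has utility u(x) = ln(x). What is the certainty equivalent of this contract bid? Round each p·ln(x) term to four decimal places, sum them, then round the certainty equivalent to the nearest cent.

E[u] = 0.4·ln(113000) + 0.04·ln(83000) + 0.56·ln(42000) = 4.6541 + 0.4531 + 5.9614 = 11.0686
CE = e^11.0686 ≈ 64125.67

$64,125.67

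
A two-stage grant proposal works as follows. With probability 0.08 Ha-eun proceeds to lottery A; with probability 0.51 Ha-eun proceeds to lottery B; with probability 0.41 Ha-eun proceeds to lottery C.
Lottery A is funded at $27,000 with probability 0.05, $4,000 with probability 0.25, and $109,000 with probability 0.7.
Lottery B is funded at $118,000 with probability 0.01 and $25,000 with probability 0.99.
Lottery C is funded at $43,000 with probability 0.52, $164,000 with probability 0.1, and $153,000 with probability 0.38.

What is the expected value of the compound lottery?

EV(A) = 0.05 × 27000 + 0.25 × 4000 + 0.7 × 109000 = 1350 + 1000 + 76300 = 78650
EV(B) = 0.01 × 118000 + 0.99 × 25000 = 1180 + 24750 = 25930
EV(C) = 0.52 × 43000 + 0.1 × 164000 + 0.38 × 153000 = 22360 + 16400 + 58140 = 96900
Overall = 0.08 × 78650 + 0.51 × 25930 + 0.41 × 96900 = 6292 + 13224.3 + 39729 = 59245.3

$59,245.30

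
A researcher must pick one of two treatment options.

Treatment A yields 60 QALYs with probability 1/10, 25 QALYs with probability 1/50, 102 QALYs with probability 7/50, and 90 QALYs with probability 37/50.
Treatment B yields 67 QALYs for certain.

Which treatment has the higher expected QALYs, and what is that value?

Treatment A = 1/10 × 60 + 1/50 × 25 + 7/50 × 102 + 37/50 × 90 = 6 + 0.5 + 14.28 + 66.6 = 87.38
Treatment B: 67 (certain)

Treatment A (87.38 QALYs)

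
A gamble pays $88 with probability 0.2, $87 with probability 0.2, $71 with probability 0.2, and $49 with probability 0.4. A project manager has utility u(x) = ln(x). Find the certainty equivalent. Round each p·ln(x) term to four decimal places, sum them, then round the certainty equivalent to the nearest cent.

E[u] = 0.2·ln(88) + 0.2·ln(87) + 0.2·ln(71) + 0.4·ln(49) = 0.8955 + 0.8932 + 0.8525 + 1.5567 = 4.1979
CE = e^4.1979 ≈ 66.55

$66.55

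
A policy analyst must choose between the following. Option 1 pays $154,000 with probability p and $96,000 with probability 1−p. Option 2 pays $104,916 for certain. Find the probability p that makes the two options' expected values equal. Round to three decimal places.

p = 0.154

p·154000 + (1−p)·96000 = 104916
58000p + 96000 = 104916
p = (104916 − 96000) / 58000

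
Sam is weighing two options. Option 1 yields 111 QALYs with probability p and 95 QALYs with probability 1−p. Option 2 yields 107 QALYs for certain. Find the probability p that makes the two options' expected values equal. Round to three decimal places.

p·111 + (1−p)·95 = 107
16p + 95 = 107
p = (107 − 95) / 16

p = 0.750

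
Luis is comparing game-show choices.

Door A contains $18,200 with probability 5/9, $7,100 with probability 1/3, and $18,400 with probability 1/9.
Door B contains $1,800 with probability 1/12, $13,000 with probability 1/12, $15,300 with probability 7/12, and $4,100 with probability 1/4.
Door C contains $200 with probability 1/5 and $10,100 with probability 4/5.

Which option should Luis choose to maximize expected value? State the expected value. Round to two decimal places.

Door A = 5/9 × 18200 + 1/3 × 7100 + 1/9 × 18400 = 10111.1111 + 2366.6667 + 2044.4444 = 14522.2222
Door B = 1/12 × 1800 + 1/12 × 13000 + 7/12 × 15300 + 1/4 × 4100 = 150 + 1083.3333 + 8925 + 1025 = 11183.3333
Door C = 1/5 × 200 + 4/5 × 10100 = 40 + 8080 = 8120

Door A ($14,522.22)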